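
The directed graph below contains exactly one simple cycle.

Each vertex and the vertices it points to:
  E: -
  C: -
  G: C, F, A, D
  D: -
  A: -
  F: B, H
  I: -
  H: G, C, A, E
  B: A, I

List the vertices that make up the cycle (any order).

DFS with gray/black marking from F:
F gray
  B gray
    A gray
    A black
    I gray
    I black
  B black
  H gray
    G gray
      C gray
      C black
      G→F: F is gray → back edge
Back edge closes the cycle F → H → G → F; its vertices are {F, G, H}.

F, G, H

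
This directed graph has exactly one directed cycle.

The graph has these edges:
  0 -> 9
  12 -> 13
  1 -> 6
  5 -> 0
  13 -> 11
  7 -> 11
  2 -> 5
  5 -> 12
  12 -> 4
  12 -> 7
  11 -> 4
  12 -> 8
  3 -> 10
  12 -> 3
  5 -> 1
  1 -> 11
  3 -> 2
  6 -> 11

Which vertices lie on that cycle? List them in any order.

2, 3, 5, 12

DFS with gray/black marking from 5:
5 gray
  1 gray
    6 gray
      11 gray
        4 gray
        4 black
      11 black
    6 black
    1→11: 11 black — skip
  1 black
  0 gray
    9 gray
    9 black
  0 black
  12 gray
    12→4: 4 black — skip
    8 gray
    8 black
    3 gray
      10 gray
      10 black
      2 gray
        2→5: 5 is gray → back edge
Back edge closes the cycle 5 → 12 → 3 → 2 → 5; its vertices are {2, 3, 5, 12}.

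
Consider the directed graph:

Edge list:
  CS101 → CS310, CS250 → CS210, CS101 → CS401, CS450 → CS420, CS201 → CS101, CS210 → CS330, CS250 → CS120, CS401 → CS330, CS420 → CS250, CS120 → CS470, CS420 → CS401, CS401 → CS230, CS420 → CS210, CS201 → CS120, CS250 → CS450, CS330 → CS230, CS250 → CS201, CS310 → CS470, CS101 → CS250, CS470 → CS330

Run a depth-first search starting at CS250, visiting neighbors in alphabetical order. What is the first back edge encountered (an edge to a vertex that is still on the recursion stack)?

CS101→CS250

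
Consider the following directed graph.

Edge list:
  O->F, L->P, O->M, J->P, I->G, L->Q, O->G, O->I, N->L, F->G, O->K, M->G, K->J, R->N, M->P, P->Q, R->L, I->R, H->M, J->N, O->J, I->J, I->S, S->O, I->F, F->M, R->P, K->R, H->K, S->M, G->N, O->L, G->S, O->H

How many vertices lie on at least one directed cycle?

A vertex is on a directed cycle iff it belongs to a strongly connected component of size ≥ 2 (or has a self-loop).
The vertices on cycles are {F, G, H, I, M, O, S} — 7 in total.

7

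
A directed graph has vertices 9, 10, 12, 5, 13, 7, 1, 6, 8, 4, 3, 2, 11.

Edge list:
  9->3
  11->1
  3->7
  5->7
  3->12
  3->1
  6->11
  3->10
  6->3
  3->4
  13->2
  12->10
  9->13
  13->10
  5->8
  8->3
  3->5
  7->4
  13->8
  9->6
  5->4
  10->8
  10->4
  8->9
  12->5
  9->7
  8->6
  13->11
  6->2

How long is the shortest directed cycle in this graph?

For each vertex v, BFS finds the shortest path from v back to v.
The shortest such closed walk is 13 → 8 → 9 → 13, length 3.

3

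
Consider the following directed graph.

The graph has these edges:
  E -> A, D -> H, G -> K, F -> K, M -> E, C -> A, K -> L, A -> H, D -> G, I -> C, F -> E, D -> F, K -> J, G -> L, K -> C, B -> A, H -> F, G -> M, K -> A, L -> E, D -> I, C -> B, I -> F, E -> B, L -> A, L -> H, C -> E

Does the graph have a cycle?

Yes

DFS with white/gray/black marking, starting from K:
K gray
  L gray
    E gray
      B gray
        A gray
          H gray
            F gray
              F→K: K is gray → back edge
Back edge found, so a cycle exists: K → L → E → B → A → H → F → K.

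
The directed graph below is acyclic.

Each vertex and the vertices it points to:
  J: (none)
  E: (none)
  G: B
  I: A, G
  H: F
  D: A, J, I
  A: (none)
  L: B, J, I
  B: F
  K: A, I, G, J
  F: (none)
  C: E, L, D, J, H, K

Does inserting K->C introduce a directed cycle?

Adding K→C creates a cycle iff C can already reach K.
Path from C: C → K.
So C → … → K → C is a cycle.

Yes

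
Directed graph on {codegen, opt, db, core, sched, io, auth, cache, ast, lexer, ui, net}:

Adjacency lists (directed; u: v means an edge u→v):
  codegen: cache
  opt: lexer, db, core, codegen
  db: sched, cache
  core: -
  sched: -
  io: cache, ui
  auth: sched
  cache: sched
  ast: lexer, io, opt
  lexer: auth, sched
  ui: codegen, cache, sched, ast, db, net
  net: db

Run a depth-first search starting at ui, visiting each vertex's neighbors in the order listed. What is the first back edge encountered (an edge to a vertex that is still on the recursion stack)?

DFS from ui (visiting each vertex's neighbors in the order listed); mark gray on enter, black on exit:
ui gray
  codegen gray
    cache gray
      sched gray
      sched black
    cache black
  codegen black
  ui→cache: cache black — skip
  ui→sched: sched black — skip
  ast gray
    lexer gray
      auth gray
        auth→sched: sched black — skip
      auth black
      lexer→sched: sched black — skip
    lexer black
    io gray
      io→cache: cache black — skip
      io→ui: ui is gray → back edge
First back edge: io → ui.

io→ui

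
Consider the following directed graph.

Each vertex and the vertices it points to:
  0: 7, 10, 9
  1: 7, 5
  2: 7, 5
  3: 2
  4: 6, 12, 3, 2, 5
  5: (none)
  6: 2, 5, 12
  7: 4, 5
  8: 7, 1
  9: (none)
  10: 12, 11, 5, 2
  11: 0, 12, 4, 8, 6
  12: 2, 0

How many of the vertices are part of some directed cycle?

A vertex is on a directed cycle iff it belongs to a strongly connected component of size ≥ 2 (or has a self-loop).
The vertices on cycles are {0, 1, 2, 3, 4, 6, 7, 8, 10, 11, 12} — 11 in total.

11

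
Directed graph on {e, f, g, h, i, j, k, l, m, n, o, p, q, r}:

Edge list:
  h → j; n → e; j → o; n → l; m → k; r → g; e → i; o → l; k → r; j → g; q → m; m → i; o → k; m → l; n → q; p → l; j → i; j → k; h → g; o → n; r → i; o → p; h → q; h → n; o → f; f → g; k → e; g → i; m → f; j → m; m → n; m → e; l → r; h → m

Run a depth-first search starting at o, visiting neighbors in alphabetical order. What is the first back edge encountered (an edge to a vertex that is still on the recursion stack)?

DFS from o (visiting neighbors in alphabetical order); mark gray on enter, black on exit:
o gray
  f gray
    g gray
      i gray
      i black
    g black
  f black
  k gray
    e gray
      e→i: i black — skip
    e black
    r gray
      r→g: g black — skip
      r→i: i black — skip
    r black
  k black
  l gray
    l→r: r black — skip
  l black
  n gray
    n→e: e black — skip
    n→l: l black — skip
    q gray
      m gray
        m→e: e black — skip
        m→f: f black — skip
        m→i: i black — skip
        m→k: k black — skip
        m→l: l black — skip
        m→n: n is gray → back edge
First back edge: m → n.

m→n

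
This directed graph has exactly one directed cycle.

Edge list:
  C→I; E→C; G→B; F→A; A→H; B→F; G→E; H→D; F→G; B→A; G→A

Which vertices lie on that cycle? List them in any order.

B, F, G

DFS with gray/black marking from B:
B gray
  A gray
    H gray
      D gray
      D black
    H black
  A black
  F gray
    G gray
      E gray
        C gray
          I gray
          I black
        C black
      E black
      G→B: B is gray → back edge
Back edge closes the cycle B → F → G → B; its vertices are {B, F, G}.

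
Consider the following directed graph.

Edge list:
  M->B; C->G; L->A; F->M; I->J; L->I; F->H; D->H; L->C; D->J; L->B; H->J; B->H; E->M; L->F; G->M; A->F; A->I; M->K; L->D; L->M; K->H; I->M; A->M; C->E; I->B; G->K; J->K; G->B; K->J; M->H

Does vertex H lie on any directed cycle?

Yes

H is on a cycle iff H can reach itself via ≥1 edge.
H → J → K → H — yes.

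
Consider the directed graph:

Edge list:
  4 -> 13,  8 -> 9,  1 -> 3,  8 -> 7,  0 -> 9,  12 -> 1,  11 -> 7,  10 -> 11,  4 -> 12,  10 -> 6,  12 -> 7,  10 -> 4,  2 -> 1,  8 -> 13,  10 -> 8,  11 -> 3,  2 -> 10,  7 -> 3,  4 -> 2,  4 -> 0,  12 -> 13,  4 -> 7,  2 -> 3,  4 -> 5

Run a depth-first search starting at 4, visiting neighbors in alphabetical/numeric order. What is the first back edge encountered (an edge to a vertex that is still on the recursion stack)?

10->4

DFS from 4 (visiting neighbors in alphabetical/numeric order); mark gray on enter, black on exit:
4 gray
  0 gray
    9 gray
    9 black
  0 black
  2 gray
    1 gray
      3 gray
      3 black
    1 black
    2→3: 3 black — skip
    10 gray
      10→4: 4 is gray → back edge
First back edge: 10 → 4.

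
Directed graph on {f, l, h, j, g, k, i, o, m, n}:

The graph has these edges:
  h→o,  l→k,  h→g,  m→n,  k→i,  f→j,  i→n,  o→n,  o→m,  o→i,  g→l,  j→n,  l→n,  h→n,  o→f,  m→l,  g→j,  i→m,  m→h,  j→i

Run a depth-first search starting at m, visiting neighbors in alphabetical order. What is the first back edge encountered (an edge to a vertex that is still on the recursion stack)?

DFS from m (visiting neighbors in alphabetical order); mark gray on enter, black on exit:
m gray
  h gray
    g gray
      j gray
        i gray
          i→m: m is gray → back edge
First back edge: i → m.

i->m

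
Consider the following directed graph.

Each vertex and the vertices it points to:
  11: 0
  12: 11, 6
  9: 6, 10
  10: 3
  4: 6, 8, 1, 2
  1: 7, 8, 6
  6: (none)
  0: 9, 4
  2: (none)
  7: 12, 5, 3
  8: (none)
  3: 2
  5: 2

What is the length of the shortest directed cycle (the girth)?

6

For each vertex v, BFS finds the shortest path from v back to v.
The shortest such closed walk is 0 → 4 → 1 → 7 → 12 → 11 → 0, length 6.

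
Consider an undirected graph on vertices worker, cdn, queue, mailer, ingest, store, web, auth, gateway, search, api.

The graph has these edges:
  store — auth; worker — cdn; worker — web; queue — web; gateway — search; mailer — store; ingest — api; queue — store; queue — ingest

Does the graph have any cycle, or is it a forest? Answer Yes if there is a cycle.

No

DFS, tracking each vertex's parent; an edge to a visited non-parent vertex closes a cycle.
Start from store:
visit store (parent –)
  visit auth (parent store)
    auth–store: parent, skip
  visit mailer (parent store)
    mailer–store: parent, skip
  visit queue (parent store)
    visit web (parent queue)
      visit worker (parent web)
        worker–web: parent, skip
        visit cdn (parent worker)
          cdn–worker: parent, skip
      web–queue: parent, skip
    queue–store: parent, skip
    visit ingest (parent queue)
      visit api (parent ingest)
        api–ingest: parent, skip
      ingest–queue: parent, skip
visit gateway (parent –)
  visit search (parent gateway)
    search–gateway: parent, skip
No non-parent visited neighbor found — the graph is a forest.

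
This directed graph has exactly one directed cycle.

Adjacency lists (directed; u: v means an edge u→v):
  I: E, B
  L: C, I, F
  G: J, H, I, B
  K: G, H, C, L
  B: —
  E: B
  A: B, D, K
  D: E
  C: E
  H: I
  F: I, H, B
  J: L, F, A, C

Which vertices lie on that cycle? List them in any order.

A, G, J, K

DFS with gray/black marking from G:
G gray
  J gray
    L gray
      C gray
        E gray
          B gray
          B black
        E black
      C black
      I gray
        I→E: E black — skip
        I→B: B black — skip
      I black
      F gray
        F→I: I black — skip
        H gray
          H→I: I black — skip
        H black
        F→B: B black — skip
      F black
    L black
    J→F: F black — skip
    A gray
      A→B: B black — skip
      D gray
        D→E: E black — skip
      D black
      K gray
        K→G: G is gray → back edge
Back edge closes the cycle G → J → A → K → G; its vertices are {A, G, J, K}.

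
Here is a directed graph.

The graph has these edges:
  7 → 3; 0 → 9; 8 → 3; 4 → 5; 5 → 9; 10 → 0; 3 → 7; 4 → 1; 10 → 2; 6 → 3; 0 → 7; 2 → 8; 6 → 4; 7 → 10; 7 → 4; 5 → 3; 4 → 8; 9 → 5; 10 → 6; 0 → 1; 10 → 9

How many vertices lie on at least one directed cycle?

10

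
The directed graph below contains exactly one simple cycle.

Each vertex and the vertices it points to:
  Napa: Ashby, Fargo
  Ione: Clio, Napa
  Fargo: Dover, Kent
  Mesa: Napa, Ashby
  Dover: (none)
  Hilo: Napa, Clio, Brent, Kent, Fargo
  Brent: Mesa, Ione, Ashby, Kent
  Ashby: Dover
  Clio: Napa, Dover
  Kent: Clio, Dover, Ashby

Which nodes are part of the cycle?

Clio, Kent, Napa, Fargo

DFS with gray/black marking from Fargo:
Fargo gray
  Dover gray
  Dover black
  Kent gray
    Clio gray
      Napa gray
        Ashby gray
          Ashby→Dover: Dover black — skip
        Ashby black
        Napa→Fargo: Fargo is gray → back edge
Back edge closes the cycle Fargo → Kent → Clio → Napa → Fargo; its vertices are {Clio, Kent, Napa, Fargo}.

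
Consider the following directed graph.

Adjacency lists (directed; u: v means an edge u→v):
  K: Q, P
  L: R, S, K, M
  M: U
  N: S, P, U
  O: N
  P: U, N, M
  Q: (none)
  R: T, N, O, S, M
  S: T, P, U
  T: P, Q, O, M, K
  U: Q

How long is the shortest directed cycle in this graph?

2

For each vertex v, BFS finds the shortest path from v back to v.
The shortest such closed walk is N → P → N, length 2.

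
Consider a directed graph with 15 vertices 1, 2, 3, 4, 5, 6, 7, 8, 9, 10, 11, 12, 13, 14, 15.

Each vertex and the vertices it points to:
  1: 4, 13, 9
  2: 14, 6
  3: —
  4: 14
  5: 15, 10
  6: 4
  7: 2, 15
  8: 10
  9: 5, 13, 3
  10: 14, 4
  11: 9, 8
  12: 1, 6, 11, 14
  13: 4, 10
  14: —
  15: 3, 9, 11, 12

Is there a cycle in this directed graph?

DFS with white/gray/black marking, starting from 3:
3 gray
3 black
1 gray
  4 gray
    14 gray
    14 black
  4 black
  13 gray
    13→4: 4 black — skip
    10 gray
      10→14: 14 black — skip
      10→4: 4 black — skip
    10 black
  13 black
  9 gray
    5 gray
      15 gray
        15→3: 3 black — skip
        15→9: 9 is gray → back edge
Back edge found, so a cycle exists: 9 → 5 → 15 → 9.

Yes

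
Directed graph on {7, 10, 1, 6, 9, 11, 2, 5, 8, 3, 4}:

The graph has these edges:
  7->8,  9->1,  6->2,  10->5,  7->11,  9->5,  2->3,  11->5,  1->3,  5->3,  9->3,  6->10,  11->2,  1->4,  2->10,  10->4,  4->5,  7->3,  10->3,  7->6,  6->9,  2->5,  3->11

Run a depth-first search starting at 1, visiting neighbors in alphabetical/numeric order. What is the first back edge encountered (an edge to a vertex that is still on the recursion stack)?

DFS from 1 (visiting neighbors in alphabetical/numeric order); mark gray on enter, black on exit:
1 gray
  3 gray
    11 gray
      2 gray
        2→3: 3 is gray → back edge
First back edge: 2 → 3.

2->3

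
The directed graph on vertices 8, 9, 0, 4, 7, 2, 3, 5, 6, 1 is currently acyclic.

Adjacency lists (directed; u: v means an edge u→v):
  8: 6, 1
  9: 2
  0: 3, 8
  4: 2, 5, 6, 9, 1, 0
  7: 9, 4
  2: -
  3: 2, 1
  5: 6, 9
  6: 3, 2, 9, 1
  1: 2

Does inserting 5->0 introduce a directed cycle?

No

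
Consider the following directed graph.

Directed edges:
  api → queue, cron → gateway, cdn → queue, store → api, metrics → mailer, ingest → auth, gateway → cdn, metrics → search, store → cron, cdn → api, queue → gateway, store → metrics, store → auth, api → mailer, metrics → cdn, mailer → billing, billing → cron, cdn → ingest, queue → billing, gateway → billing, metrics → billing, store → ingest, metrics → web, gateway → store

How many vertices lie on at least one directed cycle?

A vertex is on a directed cycle iff it belongs to a strongly connected component of size ≥ 2 (or has a self-loop).
The vertices on cycles are {api, cdn, cron, queue, store, mailer, billing, gateway, metrics} — 9 in total.

9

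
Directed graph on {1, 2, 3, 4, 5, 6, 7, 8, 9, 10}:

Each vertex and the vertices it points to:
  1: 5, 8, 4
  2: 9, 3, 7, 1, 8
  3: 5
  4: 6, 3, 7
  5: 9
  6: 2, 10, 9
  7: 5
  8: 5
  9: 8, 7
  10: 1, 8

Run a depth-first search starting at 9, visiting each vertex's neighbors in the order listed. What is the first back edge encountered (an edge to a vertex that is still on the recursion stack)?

DFS from 9 (visiting each vertex's neighbors in the order listed); mark gray on enter, black on exit:
9 gray
  8 gray
    5 gray
      5→9: 9 is gray → back edge
First back edge: 5 → 9.

5→9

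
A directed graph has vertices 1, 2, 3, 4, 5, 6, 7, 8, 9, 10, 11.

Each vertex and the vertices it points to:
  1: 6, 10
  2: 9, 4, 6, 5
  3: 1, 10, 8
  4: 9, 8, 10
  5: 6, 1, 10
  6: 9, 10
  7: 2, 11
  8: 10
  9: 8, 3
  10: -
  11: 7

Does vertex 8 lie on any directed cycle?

No

8 lies on a cycle iff there is a path from 8 back to itself.
Exploring from 8, it never reaches itself; equivalently, its strongly connected component is a singleton.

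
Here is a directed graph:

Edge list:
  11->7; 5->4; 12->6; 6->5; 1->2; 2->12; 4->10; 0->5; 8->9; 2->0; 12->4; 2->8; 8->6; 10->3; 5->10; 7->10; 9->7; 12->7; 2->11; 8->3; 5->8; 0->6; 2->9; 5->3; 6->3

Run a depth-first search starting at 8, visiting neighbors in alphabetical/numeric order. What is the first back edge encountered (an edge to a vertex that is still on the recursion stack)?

DFS from 8 (visiting neighbors in alphabetical/numeric order); mark gray on enter, black on exit:
8 gray
  3 gray
  3 black
  6 gray
    6→3: 3 black — skip
    5 gray
      5→3: 3 black — skip
      4 gray
        10 gray
          10→3: 3 black — skip
        10 black
      4 black
      5→8: 8 is gray → back edge
First back edge: 5 → 8.

5→8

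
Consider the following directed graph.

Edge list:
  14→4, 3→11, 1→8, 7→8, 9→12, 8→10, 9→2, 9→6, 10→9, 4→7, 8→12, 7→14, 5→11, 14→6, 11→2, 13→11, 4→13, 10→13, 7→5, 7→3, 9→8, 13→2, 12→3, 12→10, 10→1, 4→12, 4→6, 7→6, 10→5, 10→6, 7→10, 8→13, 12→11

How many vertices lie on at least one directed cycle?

8

A vertex is on a directed cycle iff it belongs to a strongly connected component of size ≥ 2 (or has a self-loop).
The vertices on cycles are {1, 4, 7, 8, 9, 10, 12, 14} — 8 in total.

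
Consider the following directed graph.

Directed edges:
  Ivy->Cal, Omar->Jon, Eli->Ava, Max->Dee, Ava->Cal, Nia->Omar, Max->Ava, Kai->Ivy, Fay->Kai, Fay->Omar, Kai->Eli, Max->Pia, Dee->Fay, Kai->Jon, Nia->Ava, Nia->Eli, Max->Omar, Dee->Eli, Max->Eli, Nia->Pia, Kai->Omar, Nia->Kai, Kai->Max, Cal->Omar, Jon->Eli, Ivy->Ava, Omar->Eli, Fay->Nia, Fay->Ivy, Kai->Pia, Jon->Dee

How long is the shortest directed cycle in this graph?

4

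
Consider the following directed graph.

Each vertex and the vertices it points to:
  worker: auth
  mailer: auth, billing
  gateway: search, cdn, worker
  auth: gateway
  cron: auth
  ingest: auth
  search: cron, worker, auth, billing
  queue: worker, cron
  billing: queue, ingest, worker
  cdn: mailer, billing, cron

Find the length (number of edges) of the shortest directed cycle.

3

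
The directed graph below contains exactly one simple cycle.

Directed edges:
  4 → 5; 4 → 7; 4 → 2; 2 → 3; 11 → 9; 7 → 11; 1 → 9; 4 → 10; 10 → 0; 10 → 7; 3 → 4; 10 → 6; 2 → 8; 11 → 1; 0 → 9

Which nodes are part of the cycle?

2, 3, 4

DFS with gray/black marking from 4:
4 gray
  2 gray
    3 gray
      3→4: 4 is gray → back edge
Back edge closes the cycle 4 → 2 → 3 → 4; its vertices are {2, 3, 4}.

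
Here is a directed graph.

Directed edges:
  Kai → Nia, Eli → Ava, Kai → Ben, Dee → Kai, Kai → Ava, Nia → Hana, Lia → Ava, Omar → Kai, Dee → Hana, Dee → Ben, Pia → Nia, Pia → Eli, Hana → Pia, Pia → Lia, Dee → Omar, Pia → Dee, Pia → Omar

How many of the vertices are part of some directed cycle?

6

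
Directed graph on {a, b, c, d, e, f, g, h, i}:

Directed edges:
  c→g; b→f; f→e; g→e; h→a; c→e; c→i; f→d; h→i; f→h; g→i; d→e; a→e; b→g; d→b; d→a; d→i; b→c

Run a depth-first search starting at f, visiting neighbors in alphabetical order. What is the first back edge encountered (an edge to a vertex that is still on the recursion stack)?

b→f

DFS from f (visiting neighbors in alphabetical order); mark gray on enter, black on exit:
f gray
  d gray
    a gray
      e gray
      e black
    a black
    b gray
      c gray
        c→e: e black — skip
        g gray
          g→e: e black — skip
          i gray
          i black
        g black
        c→i: i black — skip
      c black
      b→f: f is gray → back edge
First back edge: b → f.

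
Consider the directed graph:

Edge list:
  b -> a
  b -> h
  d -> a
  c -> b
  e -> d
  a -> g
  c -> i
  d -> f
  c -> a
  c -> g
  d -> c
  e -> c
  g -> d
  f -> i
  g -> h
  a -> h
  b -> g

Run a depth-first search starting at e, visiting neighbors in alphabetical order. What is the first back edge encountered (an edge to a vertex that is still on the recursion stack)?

DFS from e (visiting neighbors in alphabetical order); mark gray on enter, black on exit:
e gray
  c gray
    a gray
      g gray
        d gray
          d→a: a is gray → back edge
First back edge: d → a.

d→a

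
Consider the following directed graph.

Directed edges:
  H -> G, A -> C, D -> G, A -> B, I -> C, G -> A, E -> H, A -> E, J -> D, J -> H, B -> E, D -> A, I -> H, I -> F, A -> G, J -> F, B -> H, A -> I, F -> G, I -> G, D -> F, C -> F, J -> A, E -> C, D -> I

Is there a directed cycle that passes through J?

No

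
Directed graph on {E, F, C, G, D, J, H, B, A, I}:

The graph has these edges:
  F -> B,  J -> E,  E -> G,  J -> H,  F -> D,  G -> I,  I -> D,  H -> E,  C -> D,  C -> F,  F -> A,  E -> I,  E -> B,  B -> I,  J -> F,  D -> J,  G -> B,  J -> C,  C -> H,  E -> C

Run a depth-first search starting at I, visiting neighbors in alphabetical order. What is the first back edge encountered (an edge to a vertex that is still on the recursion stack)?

C->D

DFS from I (visiting neighbors in alphabetical order); mark gray on enter, black on exit:
I gray
  D gray
    J gray
      C gray
        C→D: D is gray → back edge
First back edge: C → D.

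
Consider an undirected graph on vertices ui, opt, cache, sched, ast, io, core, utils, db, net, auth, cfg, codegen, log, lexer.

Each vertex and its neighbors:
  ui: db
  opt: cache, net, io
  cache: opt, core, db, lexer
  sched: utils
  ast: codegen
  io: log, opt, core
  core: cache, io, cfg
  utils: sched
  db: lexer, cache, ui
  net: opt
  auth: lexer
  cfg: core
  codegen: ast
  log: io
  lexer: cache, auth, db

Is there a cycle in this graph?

DFS, tracking each vertex's parent; an edge to a visited non-parent vertex closes a cycle.
Start from auth:
visit auth (parent –)
  visit lexer (parent auth)
    visit cache (parent lexer)
      visit opt (parent cache)
        opt–cache: parent, skip
        visit net (parent opt)
          net–opt: parent, skip
        visit io (parent opt)
          visit log (parent io)
            log–io: parent, skip
          io–opt: parent, skip
          visit core (parent io)
            core–cache: cache visited and ≠ parent → cycle
Cycle: cache – opt – io – core – cache.

Yes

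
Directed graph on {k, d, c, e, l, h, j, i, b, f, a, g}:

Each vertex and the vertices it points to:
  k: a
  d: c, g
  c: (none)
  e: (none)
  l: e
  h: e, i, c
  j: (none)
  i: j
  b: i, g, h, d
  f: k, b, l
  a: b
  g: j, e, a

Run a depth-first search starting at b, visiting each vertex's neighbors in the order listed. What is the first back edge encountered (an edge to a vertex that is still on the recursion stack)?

DFS from b (visiting each vertex's neighbors in the order listed); mark gray on enter, black on exit:
b gray
  i gray
    j gray
    j black
  i black
  g gray
    g→j: j black — skip
    e gray
    e black
    a gray
      a→b: b is gray → back edge
First back edge: a → b.

a→b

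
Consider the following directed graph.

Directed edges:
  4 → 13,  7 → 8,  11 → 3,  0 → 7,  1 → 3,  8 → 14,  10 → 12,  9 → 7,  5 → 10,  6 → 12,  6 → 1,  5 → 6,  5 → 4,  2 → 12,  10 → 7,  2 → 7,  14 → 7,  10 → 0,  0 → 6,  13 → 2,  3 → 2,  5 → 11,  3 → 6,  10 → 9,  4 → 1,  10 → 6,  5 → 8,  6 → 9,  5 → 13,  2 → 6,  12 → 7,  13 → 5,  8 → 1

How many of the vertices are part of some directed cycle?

A vertex is on a directed cycle iff it belongs to a strongly connected component of size ≥ 2 (or has a self-loop).
The vertices on cycles are {1, 2, 3, 4, 5, 6, 7, 8, 9, 12, 13, 14} — 12 in total.

12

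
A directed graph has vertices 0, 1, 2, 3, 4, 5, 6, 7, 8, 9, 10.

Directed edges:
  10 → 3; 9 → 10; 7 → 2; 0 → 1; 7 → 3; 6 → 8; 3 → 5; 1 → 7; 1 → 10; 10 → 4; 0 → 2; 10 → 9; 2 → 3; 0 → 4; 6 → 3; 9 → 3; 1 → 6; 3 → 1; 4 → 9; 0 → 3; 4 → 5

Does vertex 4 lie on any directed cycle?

4 is on a cycle iff 4 can reach itself via ≥1 edge.
4 → 9 → 10 → 4 — yes.

Yes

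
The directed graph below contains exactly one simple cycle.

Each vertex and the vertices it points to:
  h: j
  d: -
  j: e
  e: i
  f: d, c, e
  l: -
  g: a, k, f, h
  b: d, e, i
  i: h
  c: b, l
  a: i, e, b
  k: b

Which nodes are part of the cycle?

DFS with gray/black marking from h:
h gray
  j gray
    e gray
      i gray
        i→h: h is gray → back edge
Back edge closes the cycle h → j → e → i → h; its vertices are {e, h, i, j}.

e, h, i, j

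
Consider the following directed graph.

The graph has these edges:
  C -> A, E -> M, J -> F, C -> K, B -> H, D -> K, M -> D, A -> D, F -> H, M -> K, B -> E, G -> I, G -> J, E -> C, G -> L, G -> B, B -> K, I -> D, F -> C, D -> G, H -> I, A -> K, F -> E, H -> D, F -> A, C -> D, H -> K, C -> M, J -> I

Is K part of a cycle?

No

K lies on a cycle iff there is a path from K back to itself.
Exploring from K, it never reaches itself; equivalently, its strongly connected component is a singleton.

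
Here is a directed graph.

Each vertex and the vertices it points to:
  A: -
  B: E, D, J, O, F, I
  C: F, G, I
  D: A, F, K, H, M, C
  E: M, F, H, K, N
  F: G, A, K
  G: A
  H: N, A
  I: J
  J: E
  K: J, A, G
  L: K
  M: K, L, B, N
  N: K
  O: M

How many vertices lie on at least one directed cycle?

A vertex is on a directed cycle iff it belongs to a strongly connected component of size ≥ 2 (or has a self-loop).
The vertices on cycles are {B, C, D, E, F, H, I, J, K, L, M, N, O} — 13 in total.

13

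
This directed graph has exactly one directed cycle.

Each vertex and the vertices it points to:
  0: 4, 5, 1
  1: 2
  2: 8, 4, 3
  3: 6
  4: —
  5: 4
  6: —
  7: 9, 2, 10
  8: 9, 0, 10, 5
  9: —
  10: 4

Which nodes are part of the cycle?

0, 1, 2, 8

DFS with gray/black marking from 2:
2 gray
  8 gray
    9 gray
    9 black
    0 gray
      4 gray
      4 black
      5 gray
        5→4: 4 black — skip
      5 black
      1 gray
        1→2: 2 is gray → back edge
Back edge closes the cycle 2 → 8 → 0 → 1 → 2; its vertices are {0, 1, 2, 8}.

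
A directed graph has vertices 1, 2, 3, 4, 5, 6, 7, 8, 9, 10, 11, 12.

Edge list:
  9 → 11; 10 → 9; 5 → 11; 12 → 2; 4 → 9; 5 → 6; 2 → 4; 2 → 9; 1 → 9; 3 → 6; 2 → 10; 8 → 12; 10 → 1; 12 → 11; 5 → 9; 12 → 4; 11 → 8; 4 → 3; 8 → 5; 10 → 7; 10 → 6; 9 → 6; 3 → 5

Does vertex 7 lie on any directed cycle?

No

7 lies on a cycle iff there is a path from 7 back to itself.
Exploring from 7, it never reaches itself; equivalently, its strongly connected component is a singleton.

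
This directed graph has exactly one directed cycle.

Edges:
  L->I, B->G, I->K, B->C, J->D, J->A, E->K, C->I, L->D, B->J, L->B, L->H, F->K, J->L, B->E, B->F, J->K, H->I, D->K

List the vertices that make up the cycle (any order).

DFS with gray/black marking from B:
B gray
  C gray
    I gray
      K gray
      K black
    I black
  C black
  J gray
    A gray
    A black
    J→K: K black — skip
    L gray
      D gray
        D→K: K black — skip
      D black
      H gray
        H→I: I black — skip
      H black
      L→I: I black — skip
      L→B: B is gray → back edge
Back edge closes the cycle B → J → L → B; its vertices are {B, J, L}.

B, J, L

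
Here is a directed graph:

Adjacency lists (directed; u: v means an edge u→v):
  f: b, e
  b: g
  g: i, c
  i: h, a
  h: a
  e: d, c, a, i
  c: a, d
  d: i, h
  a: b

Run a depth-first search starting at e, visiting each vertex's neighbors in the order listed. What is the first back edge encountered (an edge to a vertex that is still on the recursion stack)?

DFS from e (visiting each vertex's neighbors in the order listed); mark gray on enter, black on exit:
e gray
  d gray
    i gray
      h gray
        a gray
          b gray
            g gray
              g→i: i is gray → back edge
First back edge: g → i.

g→i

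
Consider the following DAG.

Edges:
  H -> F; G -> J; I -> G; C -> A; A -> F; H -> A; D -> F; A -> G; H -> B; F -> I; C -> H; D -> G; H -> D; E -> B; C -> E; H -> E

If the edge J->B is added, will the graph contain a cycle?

No

Adding J→B creates a cycle iff B can already reach J.
Explore from B: no path reaches J. The graph stays acyclic.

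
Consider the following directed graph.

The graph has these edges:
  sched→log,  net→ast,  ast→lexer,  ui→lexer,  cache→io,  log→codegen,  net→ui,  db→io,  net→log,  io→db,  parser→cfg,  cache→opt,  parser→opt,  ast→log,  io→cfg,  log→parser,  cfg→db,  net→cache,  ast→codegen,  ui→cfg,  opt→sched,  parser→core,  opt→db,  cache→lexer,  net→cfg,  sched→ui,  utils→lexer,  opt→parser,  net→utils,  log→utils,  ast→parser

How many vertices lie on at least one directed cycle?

7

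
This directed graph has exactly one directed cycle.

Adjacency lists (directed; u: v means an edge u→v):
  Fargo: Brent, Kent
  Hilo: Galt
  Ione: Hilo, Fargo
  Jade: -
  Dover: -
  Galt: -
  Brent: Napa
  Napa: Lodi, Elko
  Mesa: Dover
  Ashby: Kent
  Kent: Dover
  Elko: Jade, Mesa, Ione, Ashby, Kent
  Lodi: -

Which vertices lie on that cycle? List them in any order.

Elko, Ione, Napa, Brent, Fargo

DFS with gray/black marking from Brent:
Brent gray
  Napa gray
    Lodi gray
    Lodi black
    Elko gray
      Jade gray
      Jade black
      Mesa gray
        Dover gray
        Dover black
      Mesa black
      Ione gray
        Hilo gray
          Galt gray
          Galt black
        Hilo black
        Fargo gray
          Fargo→Brent: Brent is gray → back edge
Back edge closes the cycle Brent → Napa → Elko → Ione → Fargo → Brent; its vertices are {Elko, Ione, Napa, Brent, Fargo}.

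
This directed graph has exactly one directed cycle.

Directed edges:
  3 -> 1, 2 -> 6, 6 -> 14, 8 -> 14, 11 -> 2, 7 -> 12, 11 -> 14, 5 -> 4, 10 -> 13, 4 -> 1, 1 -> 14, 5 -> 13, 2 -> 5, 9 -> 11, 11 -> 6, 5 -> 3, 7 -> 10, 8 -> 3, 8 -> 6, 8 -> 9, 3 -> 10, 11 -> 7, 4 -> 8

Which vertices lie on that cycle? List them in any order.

2, 4, 5, 8, 9, 11

DFS with gray/black marking from 11:
11 gray
  6 gray
    14 gray
    14 black
  6 black
  2 gray
    5 gray
      3 gray
        10 gray
          13 gray
          13 black
        10 black
        1 gray
          1→14: 14 black — skip
        1 black
      3 black
      5→13: 13 black — skip
      4 gray
        4→1: 1 black — skip
        8 gray
          8→3: 3 black — skip
          9 gray
            9→11: 11 is gray → back edge
Back edge closes the cycle 11 → 2 → 5 → 4 → 8 → 9 → 11; its vertices are {2, 4, 5, 8, 9, 11}.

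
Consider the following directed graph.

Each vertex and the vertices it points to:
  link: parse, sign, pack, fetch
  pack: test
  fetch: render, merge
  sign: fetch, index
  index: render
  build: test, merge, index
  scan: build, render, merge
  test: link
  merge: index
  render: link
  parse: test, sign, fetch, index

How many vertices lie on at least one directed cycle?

A vertex is on a directed cycle iff it belongs to a strongly connected component of size ≥ 2 (or has a self-loop).
The vertices on cycles are {link, pack, sign, test, fetch, index, merge, parse, render} — 9 in total.

9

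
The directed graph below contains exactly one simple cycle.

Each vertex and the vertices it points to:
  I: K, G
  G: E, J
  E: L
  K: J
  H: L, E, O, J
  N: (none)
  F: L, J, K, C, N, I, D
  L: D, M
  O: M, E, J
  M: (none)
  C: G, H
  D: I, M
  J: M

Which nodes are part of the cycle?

D, E, G, I, L

DFS with gray/black marking from D:
D gray
  I gray
    K gray
      J gray
        M gray
        M black
      J black
    K black
    G gray
      E gray
        L gray
          L→D: D is gray → back edge
Back edge closes the cycle D → I → G → E → L → D; its vertices are {D, E, G, I, L}.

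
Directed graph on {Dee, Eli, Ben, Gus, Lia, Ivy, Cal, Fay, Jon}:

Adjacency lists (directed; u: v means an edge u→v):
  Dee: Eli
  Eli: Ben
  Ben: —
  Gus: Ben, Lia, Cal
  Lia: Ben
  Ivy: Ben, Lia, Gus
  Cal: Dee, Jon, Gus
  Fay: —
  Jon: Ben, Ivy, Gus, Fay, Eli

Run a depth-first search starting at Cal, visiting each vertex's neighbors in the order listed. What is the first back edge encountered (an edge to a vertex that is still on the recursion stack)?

Gus->Cal

DFS from Cal (visiting each vertex's neighbors in the order listed); mark gray on enter, black on exit:
Cal gray
  Dee gray
    Eli gray
      Ben gray
      Ben black
    Eli black
  Dee black
  Jon gray
    Jon→Ben: Ben black — skip
    Ivy gray
      Ivy→Ben: Ben black — skip
      Lia gray
        Lia→Ben: Ben black — skip
      Lia black
      Gus gray
        Gus→Ben: Ben black — skip
        Gus→Lia: Lia black — skip
        Gus→Cal: Cal is gray → back edge
First back edge: Gus → Cal.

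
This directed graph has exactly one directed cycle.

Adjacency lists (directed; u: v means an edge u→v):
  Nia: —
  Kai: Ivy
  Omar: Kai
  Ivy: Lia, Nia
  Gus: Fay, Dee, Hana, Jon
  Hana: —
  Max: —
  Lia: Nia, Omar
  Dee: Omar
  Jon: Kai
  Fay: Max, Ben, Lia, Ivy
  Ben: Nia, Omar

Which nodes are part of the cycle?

DFS with gray/black marking from Omar:
Omar gray
  Kai gray
    Ivy gray
      Lia gray
        Nia gray
        Nia black
        Lia→Omar: Omar is gray → back edge
Back edge closes the cycle Omar → Kai → Ivy → Lia → Omar; its vertices are {Ivy, Kai, Lia, Omar}.

Ivy, Kai, Lia, Omar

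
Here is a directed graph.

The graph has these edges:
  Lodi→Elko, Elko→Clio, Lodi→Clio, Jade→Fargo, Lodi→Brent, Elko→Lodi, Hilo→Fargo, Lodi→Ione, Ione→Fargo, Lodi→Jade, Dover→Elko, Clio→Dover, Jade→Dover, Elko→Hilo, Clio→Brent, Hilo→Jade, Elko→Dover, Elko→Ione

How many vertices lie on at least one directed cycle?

A vertex is on a directed cycle iff it belongs to a strongly connected component of size ≥ 2 (or has a self-loop).
The vertices on cycles are {Clio, Elko, Hilo, Jade, Lodi, Dover} — 6 in total.

6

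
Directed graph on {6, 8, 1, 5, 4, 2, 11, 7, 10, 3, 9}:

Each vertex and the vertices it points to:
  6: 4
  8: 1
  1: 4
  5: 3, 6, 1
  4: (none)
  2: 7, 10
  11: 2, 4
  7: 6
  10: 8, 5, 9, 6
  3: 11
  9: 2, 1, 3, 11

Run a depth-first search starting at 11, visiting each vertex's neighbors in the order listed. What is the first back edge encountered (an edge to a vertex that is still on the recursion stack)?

DFS from 11 (visiting each vertex's neighbors in the order listed); mark gray on enter, black on exit:
11 gray
  2 gray
    7 gray
      6 gray
        4 gray
        4 black
      6 black
    7 black
    10 gray
      8 gray
        1 gray
          1→4: 4 black — skip
        1 black
      8 black
      5 gray
        3 gray
          3→11: 11 is gray → back edge
First back edge: 3 → 11.

3->11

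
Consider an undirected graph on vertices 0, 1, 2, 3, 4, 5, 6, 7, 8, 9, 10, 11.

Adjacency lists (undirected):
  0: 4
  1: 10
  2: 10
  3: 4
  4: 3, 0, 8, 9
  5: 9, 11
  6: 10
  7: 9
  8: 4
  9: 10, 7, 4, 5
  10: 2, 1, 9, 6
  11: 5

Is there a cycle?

No

DFS, tracking each vertex's parent; an edge to a visited non-parent vertex closes a cycle.
Start from 3:
visit 3 (parent –)
  visit 4 (parent 3)
    4–3: parent, skip
    visit 0 (parent 4)
      0–4: parent, skip
    visit 8 (parent 4)
      8–4: parent, skip
    visit 9 (parent 4)
      visit 10 (parent 9)
        visit 2 (parent 10)
          2–10: parent, skip
        visit 1 (parent 10)
          1–10: parent, skip
        10–9: parent, skip
        visit 6 (parent 10)
          6–10: parent, skip
      visit 7 (parent 9)
        7–9: parent, skip
      9–4: parent, skip
      visit 5 (parent 9)
        5–9: parent, skip
        visit 11 (parent 5)
          11–5: parent, skip
No non-parent visited neighbor found — the graph is a forest.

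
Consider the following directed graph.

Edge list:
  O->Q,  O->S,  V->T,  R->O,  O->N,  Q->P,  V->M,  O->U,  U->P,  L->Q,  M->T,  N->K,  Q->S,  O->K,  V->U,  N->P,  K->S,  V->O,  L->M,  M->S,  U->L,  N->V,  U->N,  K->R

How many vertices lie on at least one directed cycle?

A vertex is on a directed cycle iff it belongs to a strongly connected component of size ≥ 2 (or has a self-loop).
The vertices on cycles are {K, N, O, R, U, V} — 6 in total.

6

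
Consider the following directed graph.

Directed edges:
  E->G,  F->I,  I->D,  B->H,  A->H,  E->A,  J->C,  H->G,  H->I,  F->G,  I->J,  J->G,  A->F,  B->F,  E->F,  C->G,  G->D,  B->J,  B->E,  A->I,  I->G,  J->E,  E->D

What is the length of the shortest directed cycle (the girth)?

For each vertex v, BFS finds the shortest path from v back to v.
The shortest such closed walk is J → E → A → I → J, length 4.

4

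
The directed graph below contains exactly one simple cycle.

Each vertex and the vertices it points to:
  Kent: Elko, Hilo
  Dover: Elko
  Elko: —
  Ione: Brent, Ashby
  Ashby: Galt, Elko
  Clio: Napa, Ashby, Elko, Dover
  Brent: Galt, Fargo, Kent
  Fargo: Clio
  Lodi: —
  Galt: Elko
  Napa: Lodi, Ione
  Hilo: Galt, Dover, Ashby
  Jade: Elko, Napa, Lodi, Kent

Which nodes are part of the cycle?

Clio, Ione, Napa, Brent, Fargo

DFS with gray/black marking from Napa:
Napa gray
  Lodi gray
  Lodi black
  Ione gray
    Brent gray
      Galt gray
        Elko gray
        Elko black
      Galt black
      Fargo gray
        Clio gray
          Clio→Napa: Napa is gray → back edge
Back edge closes the cycle Napa → Ione → Brent → Fargo → Clio → Napa; its vertices are {Clio, Ione, Napa, Brent, Fargo}.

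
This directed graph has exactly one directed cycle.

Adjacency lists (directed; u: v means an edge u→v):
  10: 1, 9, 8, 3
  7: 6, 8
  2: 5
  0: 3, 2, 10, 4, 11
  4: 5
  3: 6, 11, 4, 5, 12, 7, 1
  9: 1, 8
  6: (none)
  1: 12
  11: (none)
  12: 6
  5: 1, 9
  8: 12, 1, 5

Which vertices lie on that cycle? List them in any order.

5, 8, 9

DFS with gray/black marking from 9:
9 gray
  1 gray
    12 gray
      6 gray
      6 black
    12 black
  1 black
  8 gray
    8→12: 12 black — skip
    8→1: 1 black — skip
    5 gray
      5→1: 1 black — skip
      5→9: 9 is gray → back edge
Back edge closes the cycle 9 → 8 → 5 → 9; its vertices are {5, 8, 9}.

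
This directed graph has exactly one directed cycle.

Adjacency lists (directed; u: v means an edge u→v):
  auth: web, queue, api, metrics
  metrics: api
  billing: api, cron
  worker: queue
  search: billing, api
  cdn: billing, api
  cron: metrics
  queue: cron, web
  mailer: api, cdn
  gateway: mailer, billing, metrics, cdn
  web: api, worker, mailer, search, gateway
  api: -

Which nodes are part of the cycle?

web, queue, worker

DFS with gray/black marking from web:
web gray
  api gray
  api black
  worker gray
    queue gray
      cron gray
        metrics gray
          metrics→api: api black — skip
        metrics black
      cron black
      queue→web: web is gray → back edge
Back edge closes the cycle web → worker → queue → web; its vertices are {web, queue, worker}.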